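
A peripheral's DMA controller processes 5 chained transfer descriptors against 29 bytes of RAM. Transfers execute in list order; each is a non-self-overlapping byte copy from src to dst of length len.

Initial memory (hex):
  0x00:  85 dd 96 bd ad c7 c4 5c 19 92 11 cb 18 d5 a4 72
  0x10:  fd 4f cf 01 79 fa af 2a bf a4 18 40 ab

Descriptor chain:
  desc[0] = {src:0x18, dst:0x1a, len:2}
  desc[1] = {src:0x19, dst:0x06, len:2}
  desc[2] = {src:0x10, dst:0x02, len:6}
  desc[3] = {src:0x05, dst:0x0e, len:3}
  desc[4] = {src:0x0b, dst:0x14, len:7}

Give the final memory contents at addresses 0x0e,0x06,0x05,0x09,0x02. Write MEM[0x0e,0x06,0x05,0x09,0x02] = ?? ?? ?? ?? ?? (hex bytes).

#0 dst[0x1a+2] := {0xbf,0xa4}
#1 dst[0x06+2] := {0xa4,0xbf}
#2 dst[0x02+6] := {0xfd,0x4f,0xcf,0x01,0x79,0xfa}
#3 dst[0x0e+3] := {0x01,0x79,0xfa}
#4 dst[0x14+7] := {0xcb,0x18,0xd5,0x01,0x79,0xfa,0x4f}
query mem[0x0e]=0x01, mem[0x06]=0x79, mem[0x05]=0x01, mem[0x09]=0x92, mem[0x02]=0xfd

MEM[0x0e,0x06,0x05,0x09,0x02] = 01 79 01 92 fd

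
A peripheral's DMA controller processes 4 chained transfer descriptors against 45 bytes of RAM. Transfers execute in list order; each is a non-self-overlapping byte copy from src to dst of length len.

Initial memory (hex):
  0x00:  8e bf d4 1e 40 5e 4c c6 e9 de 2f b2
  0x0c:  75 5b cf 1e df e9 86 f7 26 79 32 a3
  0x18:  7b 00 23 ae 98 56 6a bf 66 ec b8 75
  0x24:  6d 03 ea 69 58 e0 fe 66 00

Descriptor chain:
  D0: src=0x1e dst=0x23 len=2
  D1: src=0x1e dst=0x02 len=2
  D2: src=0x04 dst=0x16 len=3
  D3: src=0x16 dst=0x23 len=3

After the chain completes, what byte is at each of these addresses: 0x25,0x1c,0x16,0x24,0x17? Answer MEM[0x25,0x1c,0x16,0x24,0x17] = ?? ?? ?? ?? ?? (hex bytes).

MEM[0x25,0x1c,0x16,0x24,0x17] = 4c 98 40 5e 5e

#0 dst[0x23+2] := {0x6a,0xbf}
#1 dst[0x02+2] := {0x6a,0xbf}
#2 dst[0x16+3] := {0x40,0x5e,0x4c}
#3 dst[0x23+3] := {0x40,0x5e,0x4c}
query mem[0x25]=0x4c, mem[0x1c]=0x98, mem[0x16]=0x40, mem[0x24]=0x5e, mem[0x17]=0x5e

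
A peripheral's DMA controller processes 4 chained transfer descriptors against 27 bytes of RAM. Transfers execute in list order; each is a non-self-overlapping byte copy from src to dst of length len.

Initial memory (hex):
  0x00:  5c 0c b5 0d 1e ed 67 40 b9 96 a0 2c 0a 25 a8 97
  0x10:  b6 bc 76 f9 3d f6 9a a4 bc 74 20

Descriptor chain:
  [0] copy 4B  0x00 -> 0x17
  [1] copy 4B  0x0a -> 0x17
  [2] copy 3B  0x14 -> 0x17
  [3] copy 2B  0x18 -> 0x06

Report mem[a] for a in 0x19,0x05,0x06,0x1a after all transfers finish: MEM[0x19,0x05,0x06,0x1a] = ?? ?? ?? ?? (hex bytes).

MEM[0x19,0x05,0x06,0x1a] = 9a ed f6 25

#0 dst[0x17+4] := {0x5c,0x0c,0xb5,0x0d}
#1 dst[0x17+4] := {0xa0,0x2c,0x0a,0x25}
#2 dst[0x17+3] := {0x3d,0xf6,0x9a}
#3 dst[0x06+2] := {0xf6,0x9a}
query mem[0x19]=0x9a, mem[0x05]=0xed, mem[0x06]=0xf6, mem[0x1a]=0x25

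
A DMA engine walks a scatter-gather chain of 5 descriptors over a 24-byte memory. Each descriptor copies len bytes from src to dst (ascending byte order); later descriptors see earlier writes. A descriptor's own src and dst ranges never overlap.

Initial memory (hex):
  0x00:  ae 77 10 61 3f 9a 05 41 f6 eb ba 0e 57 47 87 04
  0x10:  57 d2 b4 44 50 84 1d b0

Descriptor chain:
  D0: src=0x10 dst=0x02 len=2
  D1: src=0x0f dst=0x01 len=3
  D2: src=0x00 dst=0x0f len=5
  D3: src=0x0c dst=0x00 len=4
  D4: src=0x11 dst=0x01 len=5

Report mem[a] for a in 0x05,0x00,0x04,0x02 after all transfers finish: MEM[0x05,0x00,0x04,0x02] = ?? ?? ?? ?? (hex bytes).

MEM[0x05,0x00,0x04,0x02] = 84 57 50 d2

#0 dst[0x02+2] := {0x57,0xd2}
#1 dst[0x01+3] := {0x04,0x57,0xd2}
#2 dst[0x0f+5] := {0xae,0x04,0x57,0xd2,0x3f}
#3 dst[0x00+4] := {0x57,0x47,0x87,0xae}
#4 dst[0x01+5] := {0x57,0xd2,0x3f,0x50,0x84}
query mem[0x05]=0x84, mem[0x00]=0x57, mem[0x04]=0x50, mem[0x02]=0xd2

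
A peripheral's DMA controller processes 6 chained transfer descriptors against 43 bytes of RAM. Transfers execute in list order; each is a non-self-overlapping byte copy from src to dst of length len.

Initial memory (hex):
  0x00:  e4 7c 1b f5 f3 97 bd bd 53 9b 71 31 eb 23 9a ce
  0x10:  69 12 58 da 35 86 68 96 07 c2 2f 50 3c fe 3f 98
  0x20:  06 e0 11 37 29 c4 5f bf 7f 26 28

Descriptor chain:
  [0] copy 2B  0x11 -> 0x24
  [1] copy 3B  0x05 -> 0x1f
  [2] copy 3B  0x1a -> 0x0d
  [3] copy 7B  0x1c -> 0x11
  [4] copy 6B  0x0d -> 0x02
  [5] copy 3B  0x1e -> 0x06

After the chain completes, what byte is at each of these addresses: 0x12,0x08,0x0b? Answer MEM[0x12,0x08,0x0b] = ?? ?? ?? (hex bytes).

MEM[0x12,0x08,0x0b] = fe bd 31

[0] 0x11->0x24 len=2 : 12 58
[1] 0x05->0x1f len=3 : 97 bd bd
[2] 0x1a->0x0d len=3 : 2f 50 3c
[3] 0x1c->0x11 len=7 : 3c fe 3f 97 bd bd 11
[4] 0x0d->0x02 len=6 : 2f 50 3c 69 3c fe
[5] 0x1e->0x06 len=3 : 3f 97 bd
query mem[0x12]=0xfe, mem[0x08]=0xbd, mem[0x0b]=0x31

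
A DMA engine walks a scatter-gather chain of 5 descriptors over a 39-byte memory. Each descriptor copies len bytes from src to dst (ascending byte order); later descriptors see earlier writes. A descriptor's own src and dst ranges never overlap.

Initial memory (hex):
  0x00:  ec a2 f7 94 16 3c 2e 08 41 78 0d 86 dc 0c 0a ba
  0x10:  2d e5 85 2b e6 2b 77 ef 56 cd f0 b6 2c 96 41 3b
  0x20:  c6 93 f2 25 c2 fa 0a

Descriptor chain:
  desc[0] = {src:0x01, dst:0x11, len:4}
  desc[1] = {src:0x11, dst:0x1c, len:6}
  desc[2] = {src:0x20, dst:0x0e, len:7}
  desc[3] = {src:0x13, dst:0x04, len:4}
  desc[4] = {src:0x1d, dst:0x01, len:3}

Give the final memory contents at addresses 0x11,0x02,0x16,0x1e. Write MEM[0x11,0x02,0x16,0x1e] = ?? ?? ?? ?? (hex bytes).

[0] 0x01->0x11 len=4 : a2 f7 94 16
[1] 0x11->0x1c len=6 : a2 f7 94 16 2b 77
[2] 0x20->0x0e len=7 : 2b 77 f2 25 c2 fa 0a
[3] 0x13->0x04 len=4 : fa 0a 2b 77
[4] 0x1d->0x01 len=3 : f7 94 16
query mem[0x11]=0x25, mem[0x02]=0x94, mem[0x16]=0x77, mem[0x1e]=0x94

MEM[0x11,0x02,0x16,0x1e] = 25 94 77 94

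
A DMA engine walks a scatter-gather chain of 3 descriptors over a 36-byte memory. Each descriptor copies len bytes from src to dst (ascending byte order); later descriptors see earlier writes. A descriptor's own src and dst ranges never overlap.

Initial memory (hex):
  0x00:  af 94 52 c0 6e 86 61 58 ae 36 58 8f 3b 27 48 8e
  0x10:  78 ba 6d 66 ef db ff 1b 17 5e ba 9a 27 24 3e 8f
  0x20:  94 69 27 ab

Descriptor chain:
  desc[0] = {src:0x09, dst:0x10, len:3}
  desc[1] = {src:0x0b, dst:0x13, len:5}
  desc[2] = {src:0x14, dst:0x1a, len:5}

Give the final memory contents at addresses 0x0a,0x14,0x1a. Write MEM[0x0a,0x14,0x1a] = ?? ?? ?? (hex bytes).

MEM[0x0a,0x14,0x1a] = 58 3b 3b

[0] 0x09->0x10 len=3 : 36 58 8f
[1] 0x0b->0x13 len=5 : 8f 3b 27 48 8e
[2] 0x14->0x1a len=5 : 3b 27 48 8e 17
query mem[0x0a]=0x58, mem[0x14]=0x3b, mem[0x1a]=0x3b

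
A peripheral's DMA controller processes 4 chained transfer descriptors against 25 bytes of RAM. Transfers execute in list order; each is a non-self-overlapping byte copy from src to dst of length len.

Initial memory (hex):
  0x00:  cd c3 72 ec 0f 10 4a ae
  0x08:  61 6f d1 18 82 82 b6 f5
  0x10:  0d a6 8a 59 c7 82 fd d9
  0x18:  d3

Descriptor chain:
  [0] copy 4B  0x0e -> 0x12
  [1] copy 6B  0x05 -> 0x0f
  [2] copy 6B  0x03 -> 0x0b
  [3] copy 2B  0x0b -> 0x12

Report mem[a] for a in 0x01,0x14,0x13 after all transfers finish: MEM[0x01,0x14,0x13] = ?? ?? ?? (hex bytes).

D0: mem[0x12..0x15] <- [b6 f5 0d a6]
D1: mem[0x0f..0x14] <- [10 4a ae 61 6f d1]
D2: mem[0x0b..0x10] <- [ec 0f 10 4a ae 61]
D3: mem[0x12..0x13] <- [ec 0f]
query mem[0x01]=0xc3, mem[0x14]=0xd1, mem[0x13]=0x0f

MEM[0x01,0x14,0x13] = c3 d1 0f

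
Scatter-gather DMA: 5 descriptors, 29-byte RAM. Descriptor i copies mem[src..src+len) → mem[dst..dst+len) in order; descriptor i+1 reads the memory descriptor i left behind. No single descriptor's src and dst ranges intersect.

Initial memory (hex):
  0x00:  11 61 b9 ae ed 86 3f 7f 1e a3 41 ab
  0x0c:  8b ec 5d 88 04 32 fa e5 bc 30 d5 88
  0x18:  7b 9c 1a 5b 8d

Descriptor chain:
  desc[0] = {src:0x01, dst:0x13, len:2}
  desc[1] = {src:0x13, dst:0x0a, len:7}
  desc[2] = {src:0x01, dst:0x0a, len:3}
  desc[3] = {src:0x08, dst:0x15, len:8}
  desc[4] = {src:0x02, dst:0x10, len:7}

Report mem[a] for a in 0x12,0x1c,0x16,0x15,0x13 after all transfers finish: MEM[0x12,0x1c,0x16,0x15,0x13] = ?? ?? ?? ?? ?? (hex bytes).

MEM[0x12,0x1c,0x16,0x15,0x13] = ed 7b 1e 7f 86

#0 dst[0x13+2] := {0x61,0xb9}
#1 dst[0x0a+7] := {0x61,0xb9,0x30,0xd5,0x88,0x7b,0x9c}
#2 dst[0x0a+3] := {0x61,0xb9,0xae}
#3 dst[0x15+8] := {0x1e,0xa3,0x61,0xb9,0xae,0xd5,0x88,0x7b}
#4 dst[0x10+7] := {0xb9,0xae,0xed,0x86,0x3f,0x7f,0x1e}
query mem[0x12]=0xed, mem[0x1c]=0x7b, mem[0x16]=0x1e, mem[0x15]=0x7f, mem[0x13]=0x86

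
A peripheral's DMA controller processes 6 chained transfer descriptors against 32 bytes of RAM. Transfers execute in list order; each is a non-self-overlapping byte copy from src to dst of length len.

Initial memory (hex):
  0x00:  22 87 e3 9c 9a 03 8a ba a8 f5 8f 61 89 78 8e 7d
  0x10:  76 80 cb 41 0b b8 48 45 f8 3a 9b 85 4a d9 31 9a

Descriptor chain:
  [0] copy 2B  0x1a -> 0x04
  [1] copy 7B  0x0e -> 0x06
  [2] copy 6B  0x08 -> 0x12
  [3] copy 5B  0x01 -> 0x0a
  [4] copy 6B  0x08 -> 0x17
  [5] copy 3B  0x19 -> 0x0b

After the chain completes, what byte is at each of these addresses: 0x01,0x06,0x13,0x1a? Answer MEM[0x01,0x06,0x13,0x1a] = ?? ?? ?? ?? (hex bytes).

MEM[0x01,0x06,0x13,0x1a] = 87 8e 80 e3

[0] 0x1a->0x04 len=2 : 9b 85
[1] 0x0e->0x06 len=7 : 8e 7d 76 80 cb 41 0b
[2] 0x08->0x12 len=6 : 76 80 cb 41 0b 78
[3] 0x01->0x0a len=5 : 87 e3 9c 9b 85
[4] 0x08->0x17 len=6 : 76 80 87 e3 9c 9b
[5] 0x19->0x0b len=3 : 87 e3 9c
query mem[0x01]=0x87, mem[0x06]=0x8e, mem[0x13]=0x80, mem[0x1a]=0xe3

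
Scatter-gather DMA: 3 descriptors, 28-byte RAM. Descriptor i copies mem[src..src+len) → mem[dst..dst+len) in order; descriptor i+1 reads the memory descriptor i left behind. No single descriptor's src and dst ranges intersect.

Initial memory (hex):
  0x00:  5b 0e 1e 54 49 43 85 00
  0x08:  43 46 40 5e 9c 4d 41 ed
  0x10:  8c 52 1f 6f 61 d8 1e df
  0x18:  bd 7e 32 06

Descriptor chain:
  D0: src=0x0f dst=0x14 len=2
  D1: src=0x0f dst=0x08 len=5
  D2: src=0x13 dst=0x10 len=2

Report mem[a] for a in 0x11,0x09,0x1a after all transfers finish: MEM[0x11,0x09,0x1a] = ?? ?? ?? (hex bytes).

  after D0: wrote 2B at 0x14 = ed8c
  after D1: wrote 5B at 0x08 = ed8c521f6f
  after D2: wrote 2B at 0x10 = 6fed
query mem[0x11]=0xed, mem[0x09]=0x8c, mem[0x1a]=0x32

MEM[0x11,0x09,0x1a] = ed 8c 32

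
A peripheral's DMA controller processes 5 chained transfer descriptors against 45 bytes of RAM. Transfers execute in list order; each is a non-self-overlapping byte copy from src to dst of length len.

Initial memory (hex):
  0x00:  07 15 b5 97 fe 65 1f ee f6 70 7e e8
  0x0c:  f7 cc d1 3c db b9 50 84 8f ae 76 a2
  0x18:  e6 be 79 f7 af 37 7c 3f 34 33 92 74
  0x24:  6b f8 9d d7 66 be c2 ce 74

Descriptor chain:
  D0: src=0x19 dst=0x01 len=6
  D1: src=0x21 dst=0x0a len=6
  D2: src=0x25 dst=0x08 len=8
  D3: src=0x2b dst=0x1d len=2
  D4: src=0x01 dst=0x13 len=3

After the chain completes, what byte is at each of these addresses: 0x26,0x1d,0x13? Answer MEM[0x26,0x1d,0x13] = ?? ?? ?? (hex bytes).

MEM[0x26,0x1d,0x13] = 9d ce be

#0 dst[0x01+6] := {0xbe,0x79,0xf7,0xaf,0x37,0x7c}
#1 dst[0x0a+6] := {0x33,0x92,0x74,0x6b,0xf8,0x9d}
#2 dst[0x08+8] := {0xf8,0x9d,0xd7,0x66,0xbe,0xc2,0xce,0x74}
#3 dst[0x1d+2] := {0xce,0x74}
#4 dst[0x13+3] := {0xbe,0x79,0xf7}
query mem[0x26]=0x9d, mem[0x1d]=0xce, mem[0x13]=0xbe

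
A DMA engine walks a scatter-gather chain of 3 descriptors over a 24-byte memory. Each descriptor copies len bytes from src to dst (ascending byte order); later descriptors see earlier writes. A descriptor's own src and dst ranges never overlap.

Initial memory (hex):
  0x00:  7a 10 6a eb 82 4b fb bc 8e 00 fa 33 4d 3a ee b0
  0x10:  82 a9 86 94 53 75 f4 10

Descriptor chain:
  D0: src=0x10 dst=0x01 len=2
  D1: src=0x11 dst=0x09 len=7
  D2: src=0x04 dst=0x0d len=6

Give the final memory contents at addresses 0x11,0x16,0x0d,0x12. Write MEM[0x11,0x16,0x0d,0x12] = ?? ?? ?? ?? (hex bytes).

MEM[0x11,0x16,0x0d,0x12] = 8e f4 82 a9

D0: mem[0x01..0x02] <- [82 a9]
D1: mem[0x09..0x0f] <- [a9 86 94 53 75 f4 10]
D2: mem[0x0d..0x12] <- [82 4b fb bc 8e a9]
query mem[0x11]=0x8e, mem[0x16]=0xf4, mem[0x0d]=0x82, mem[0x12]=0xa9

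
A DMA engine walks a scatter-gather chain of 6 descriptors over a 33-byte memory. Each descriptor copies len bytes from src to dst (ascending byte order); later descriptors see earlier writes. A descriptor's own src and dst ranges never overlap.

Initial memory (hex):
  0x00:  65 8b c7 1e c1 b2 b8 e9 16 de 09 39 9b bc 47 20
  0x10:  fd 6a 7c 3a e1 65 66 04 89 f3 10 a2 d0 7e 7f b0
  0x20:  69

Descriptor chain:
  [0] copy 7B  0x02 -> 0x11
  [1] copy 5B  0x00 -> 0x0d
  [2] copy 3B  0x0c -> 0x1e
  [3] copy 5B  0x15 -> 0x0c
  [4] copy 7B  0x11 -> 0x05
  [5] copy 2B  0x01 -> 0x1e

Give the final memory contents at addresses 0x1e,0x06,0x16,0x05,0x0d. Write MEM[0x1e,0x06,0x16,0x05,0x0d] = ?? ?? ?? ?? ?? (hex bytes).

MEM[0x1e,0x06,0x16,0x05,0x0d] = 8b 1e e9 c1 e9

  after D0: wrote 7B at 0x11 = c71ec1b2b8e916
  after D1: wrote 5B at 0x0d = 658bc71ec1
  after D2: wrote 3B at 0x1e = 9b658b
  after D3: wrote 5B at 0x0c = b8e91689f3
  after D4: wrote 7B at 0x05 = c11ec1b2b8e916
  after D5: wrote 2B at 0x1e = 8bc7
query mem[0x1e]=0x8b, mem[0x06]=0x1e, mem[0x16]=0xe9, mem[0x05]=0xc1, mem[0x0d]=0xe9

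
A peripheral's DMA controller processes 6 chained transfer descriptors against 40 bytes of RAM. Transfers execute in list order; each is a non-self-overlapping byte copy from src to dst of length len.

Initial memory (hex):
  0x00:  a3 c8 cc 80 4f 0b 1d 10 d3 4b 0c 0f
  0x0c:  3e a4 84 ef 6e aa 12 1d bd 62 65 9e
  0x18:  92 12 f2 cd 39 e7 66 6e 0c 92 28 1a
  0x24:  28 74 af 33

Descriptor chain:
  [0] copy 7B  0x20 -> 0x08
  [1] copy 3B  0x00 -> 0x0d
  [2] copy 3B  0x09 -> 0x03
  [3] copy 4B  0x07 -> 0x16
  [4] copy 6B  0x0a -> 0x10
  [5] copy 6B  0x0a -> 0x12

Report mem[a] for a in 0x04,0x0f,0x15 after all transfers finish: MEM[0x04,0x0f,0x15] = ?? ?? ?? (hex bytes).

#0 dst[0x08+7] := {0x0c,0x92,0x28,0x1a,0x28,0x74,0xaf}
#1 dst[0x0d+3] := {0xa3,0xc8,0xcc}
#2 dst[0x03+3] := {0x92,0x28,0x1a}
#3 dst[0x16+4] := {0x10,0x0c,0x92,0x28}
#4 dst[0x10+6] := {0x28,0x1a,0x28,0xa3,0xc8,0xcc}
#5 dst[0x12+6] := {0x28,0x1a,0x28,0xa3,0xc8,0xcc}
query mem[0x04]=0x28, mem[0x0f]=0xcc, mem[0x15]=0xa3

MEM[0x04,0x0f,0x15] = 28 cc a3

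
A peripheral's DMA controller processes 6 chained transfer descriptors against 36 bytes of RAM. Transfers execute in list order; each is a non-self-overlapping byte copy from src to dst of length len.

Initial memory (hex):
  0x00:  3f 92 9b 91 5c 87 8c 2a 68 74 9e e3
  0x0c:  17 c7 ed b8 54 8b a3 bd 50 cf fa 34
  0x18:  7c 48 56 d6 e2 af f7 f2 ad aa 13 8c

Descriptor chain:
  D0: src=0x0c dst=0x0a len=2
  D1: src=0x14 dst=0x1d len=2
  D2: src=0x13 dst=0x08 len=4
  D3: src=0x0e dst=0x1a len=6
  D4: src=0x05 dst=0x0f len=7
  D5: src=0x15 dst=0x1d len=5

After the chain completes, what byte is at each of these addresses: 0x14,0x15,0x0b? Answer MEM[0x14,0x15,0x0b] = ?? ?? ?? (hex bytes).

MEM[0x14,0x15,0x0b] = cf fa fa

#0 dst[0x0a+2] := {0x17,0xc7}
#1 dst[0x1d+2] := {0x50,0xcf}
#2 dst[0x08+4] := {0xbd,0x50,0xcf,0xfa}
#3 dst[0x1a+6] := {0xed,0xb8,0x54,0x8b,0xa3,0xbd}
#4 dst[0x0f+7] := {0x87,0x8c,0x2a,0xbd,0x50,0xcf,0xfa}
#5 dst[0x1d+5] := {0xfa,0xfa,0x34,0x7c,0x48}
query mem[0x14]=0xcf, mem[0x15]=0xfa, mem[0x0b]=0xfa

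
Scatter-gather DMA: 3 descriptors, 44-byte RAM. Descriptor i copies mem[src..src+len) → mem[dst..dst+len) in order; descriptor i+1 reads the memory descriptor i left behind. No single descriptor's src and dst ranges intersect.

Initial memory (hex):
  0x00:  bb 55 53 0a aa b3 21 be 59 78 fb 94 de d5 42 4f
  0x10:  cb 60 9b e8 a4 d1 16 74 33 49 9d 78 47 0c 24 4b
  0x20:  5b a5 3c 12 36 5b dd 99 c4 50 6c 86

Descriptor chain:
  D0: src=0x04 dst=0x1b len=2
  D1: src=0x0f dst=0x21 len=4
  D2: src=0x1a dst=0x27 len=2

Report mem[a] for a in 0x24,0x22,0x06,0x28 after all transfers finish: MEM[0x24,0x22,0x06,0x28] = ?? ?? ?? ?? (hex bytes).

MEM[0x24,0x22,0x06,0x28] = 9b cb 21 aa

[0] 0x04->0x1b len=2 : aa b3
[1] 0x0f->0x21 len=4 : 4f cb 60 9b
[2] 0x1a->0x27 len=2 : 9d aa
query mem[0x24]=0x9b, mem[0x22]=0xcb, mem[0x06]=0x21, mem[0x28]=0xaa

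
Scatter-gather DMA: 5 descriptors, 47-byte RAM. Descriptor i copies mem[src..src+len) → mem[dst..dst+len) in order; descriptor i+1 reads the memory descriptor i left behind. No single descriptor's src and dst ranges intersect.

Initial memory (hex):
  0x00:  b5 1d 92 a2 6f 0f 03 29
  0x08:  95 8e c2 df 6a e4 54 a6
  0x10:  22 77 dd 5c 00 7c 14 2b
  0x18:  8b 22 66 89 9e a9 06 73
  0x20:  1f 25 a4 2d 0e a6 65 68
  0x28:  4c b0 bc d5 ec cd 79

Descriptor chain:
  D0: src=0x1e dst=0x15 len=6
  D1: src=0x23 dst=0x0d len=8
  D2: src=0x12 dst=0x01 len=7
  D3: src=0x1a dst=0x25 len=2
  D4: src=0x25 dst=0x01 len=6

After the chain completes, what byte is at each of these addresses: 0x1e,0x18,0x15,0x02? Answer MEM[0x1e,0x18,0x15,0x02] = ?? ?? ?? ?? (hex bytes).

[0] 0x1e->0x15 len=6 : 06 73 1f 25 a4 2d
[1] 0x23->0x0d len=8 : 2d 0e a6 65 68 4c b0 bc
[2] 0x12->0x01 len=7 : 4c b0 bc 06 73 1f 25
[3] 0x1a->0x25 len=2 : 2d 89
[4] 0x25->0x01 len=6 : 2d 89 68 4c b0 bc
query mem[0x1e]=0x06, mem[0x18]=0x25, mem[0x15]=0x06, mem[0x02]=0x89

MEM[0x1e,0x18,0x15,0x02] = 06 25 06 89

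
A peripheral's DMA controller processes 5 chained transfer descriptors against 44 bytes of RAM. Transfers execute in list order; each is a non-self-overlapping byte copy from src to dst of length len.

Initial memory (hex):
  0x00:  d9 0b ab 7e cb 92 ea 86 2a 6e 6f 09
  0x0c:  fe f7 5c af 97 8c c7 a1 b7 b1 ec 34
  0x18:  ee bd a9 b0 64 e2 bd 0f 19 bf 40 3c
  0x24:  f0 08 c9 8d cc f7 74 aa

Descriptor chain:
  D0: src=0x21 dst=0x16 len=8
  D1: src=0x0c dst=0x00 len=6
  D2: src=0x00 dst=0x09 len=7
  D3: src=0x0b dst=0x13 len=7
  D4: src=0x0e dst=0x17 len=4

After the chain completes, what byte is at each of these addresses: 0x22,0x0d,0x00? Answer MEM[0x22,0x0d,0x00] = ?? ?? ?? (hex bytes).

MEM[0x22,0x0d,0x00] = 40 97 fe

#0 dst[0x16+8] := {0xbf,0x40,0x3c,0xf0,0x08,0xc9,0x8d,0xcc}
#1 dst[0x00+6] := {0xfe,0xf7,0x5c,0xaf,0x97,0x8c}
#2 dst[0x09+7] := {0xfe,0xf7,0x5c,0xaf,0x97,0x8c,0xea}
#3 dst[0x13+7] := {0x5c,0xaf,0x97,0x8c,0xea,0x97,0x8c}
#4 dst[0x17+4] := {0x8c,0xea,0x97,0x8c}
query mem[0x22]=0x40, mem[0x0d]=0x97, mem[0x00]=0xfe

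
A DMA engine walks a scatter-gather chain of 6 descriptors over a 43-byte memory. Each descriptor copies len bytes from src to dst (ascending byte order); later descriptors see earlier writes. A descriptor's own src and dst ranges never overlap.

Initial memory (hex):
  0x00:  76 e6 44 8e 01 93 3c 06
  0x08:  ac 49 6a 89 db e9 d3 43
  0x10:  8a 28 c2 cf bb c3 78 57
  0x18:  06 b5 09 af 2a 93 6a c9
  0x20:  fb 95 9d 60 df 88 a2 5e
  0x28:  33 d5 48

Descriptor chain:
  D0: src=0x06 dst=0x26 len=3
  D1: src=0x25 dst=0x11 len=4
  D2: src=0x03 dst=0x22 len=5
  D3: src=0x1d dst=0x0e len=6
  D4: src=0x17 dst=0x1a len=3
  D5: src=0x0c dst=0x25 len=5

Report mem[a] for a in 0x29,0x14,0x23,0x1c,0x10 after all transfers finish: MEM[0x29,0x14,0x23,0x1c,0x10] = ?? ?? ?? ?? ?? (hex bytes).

MEM[0x29,0x14,0x23,0x1c,0x10] = c9 ac 01 b5 c9

[0] 0x06->0x26 len=3 : 3c 06 ac
[1] 0x25->0x11 len=4 : 88 3c 06 ac
[2] 0x03->0x22 len=5 : 8e 01 93 3c 06
[3] 0x1d->0x0e len=6 : 93 6a c9 fb 95 8e
[4] 0x17->0x1a len=3 : 57 06 b5
[5] 0x0c->0x25 len=5 : db e9 93 6a c9
query mem[0x29]=0xc9, mem[0x14]=0xac, mem[0x23]=0x01, mem[0x1c]=0xb5, mem[0x10]=0xc9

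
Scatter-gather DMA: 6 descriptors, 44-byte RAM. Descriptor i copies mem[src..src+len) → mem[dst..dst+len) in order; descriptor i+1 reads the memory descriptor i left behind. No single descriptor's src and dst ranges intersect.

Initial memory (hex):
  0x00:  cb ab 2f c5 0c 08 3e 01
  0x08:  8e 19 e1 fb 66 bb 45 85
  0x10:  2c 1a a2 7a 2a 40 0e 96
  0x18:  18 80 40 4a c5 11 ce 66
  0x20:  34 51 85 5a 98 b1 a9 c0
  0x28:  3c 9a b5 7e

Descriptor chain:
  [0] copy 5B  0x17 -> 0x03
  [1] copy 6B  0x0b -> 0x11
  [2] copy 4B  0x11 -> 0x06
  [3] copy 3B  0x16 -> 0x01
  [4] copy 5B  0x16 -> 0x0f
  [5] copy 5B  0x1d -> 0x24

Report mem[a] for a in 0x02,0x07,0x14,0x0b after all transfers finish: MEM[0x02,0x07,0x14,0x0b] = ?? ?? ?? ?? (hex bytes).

D0: mem[0x03..0x07] <- [96 18 80 40 4a]
D1: mem[0x11..0x16] <- [fb 66 bb 45 85 2c]
D2: mem[0x06..0x09] <- [fb 66 bb 45]
D3: mem[0x01..0x03] <- [2c 96 18]
D4: mem[0x0f..0x13] <- [2c 96 18 80 40]
D5: mem[0x24..0x28] <- [11 ce 66 34 51]
query mem[0x02]=0x96, mem[0x07]=0x66, mem[0x14]=0x45, mem[0x0b]=0xfb

MEM[0x02,0x07,0x14,0x0b] = 96 66 45 fb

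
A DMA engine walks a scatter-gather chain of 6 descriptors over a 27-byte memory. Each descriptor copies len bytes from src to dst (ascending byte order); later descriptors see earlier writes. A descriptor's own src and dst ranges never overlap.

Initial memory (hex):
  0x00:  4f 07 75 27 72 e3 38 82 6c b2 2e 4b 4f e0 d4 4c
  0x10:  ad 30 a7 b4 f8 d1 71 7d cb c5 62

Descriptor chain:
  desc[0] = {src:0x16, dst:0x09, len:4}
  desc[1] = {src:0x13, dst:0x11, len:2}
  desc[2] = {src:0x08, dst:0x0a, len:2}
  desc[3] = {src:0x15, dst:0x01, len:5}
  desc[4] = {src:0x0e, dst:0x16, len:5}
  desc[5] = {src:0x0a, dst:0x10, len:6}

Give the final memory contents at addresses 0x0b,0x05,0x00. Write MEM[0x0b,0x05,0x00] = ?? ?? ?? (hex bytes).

MEM[0x0b,0x05,0x00] = 71 c5 4f

D0: mem[0x09..0x0c] <- [71 7d cb c5]
D1: mem[0x11..0x12] <- [b4 f8]
D2: mem[0x0a..0x0b] <- [6c 71]
D3: mem[0x01..0x05] <- [d1 71 7d cb c5]
D4: mem[0x16..0x1a] <- [d4 4c ad b4 f8]
D5: mem[0x10..0x15] <- [6c 71 c5 e0 d4 4c]
query mem[0x0b]=0x71, mem[0x05]=0xc5, mem[0x00]=0x4f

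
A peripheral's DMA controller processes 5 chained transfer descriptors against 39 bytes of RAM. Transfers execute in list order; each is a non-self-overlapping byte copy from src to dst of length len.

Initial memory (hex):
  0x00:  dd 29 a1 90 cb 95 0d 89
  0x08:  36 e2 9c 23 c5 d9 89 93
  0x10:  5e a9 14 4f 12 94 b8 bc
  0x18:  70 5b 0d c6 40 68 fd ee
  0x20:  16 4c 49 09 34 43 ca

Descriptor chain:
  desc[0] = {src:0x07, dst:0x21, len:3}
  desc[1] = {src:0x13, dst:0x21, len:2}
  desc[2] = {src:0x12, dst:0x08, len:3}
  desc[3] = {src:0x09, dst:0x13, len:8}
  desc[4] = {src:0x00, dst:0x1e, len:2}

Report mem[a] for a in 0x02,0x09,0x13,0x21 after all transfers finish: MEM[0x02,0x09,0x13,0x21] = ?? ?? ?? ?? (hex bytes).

[0] 0x07->0x21 len=3 : 89 36 e2
[1] 0x13->0x21 len=2 : 4f 12
[2] 0x12->0x08 len=3 : 14 4f 12
[3] 0x09->0x13 len=8 : 4f 12 23 c5 d9 89 93 5e
[4] 0x00->0x1e len=2 : dd 29
query mem[0x02]=0xa1, mem[0x09]=0x4f, mem[0x13]=0x4f, mem[0x21]=0x4f

MEM[0x02,0x09,0x13,0x21] = a1 4f 4f 4f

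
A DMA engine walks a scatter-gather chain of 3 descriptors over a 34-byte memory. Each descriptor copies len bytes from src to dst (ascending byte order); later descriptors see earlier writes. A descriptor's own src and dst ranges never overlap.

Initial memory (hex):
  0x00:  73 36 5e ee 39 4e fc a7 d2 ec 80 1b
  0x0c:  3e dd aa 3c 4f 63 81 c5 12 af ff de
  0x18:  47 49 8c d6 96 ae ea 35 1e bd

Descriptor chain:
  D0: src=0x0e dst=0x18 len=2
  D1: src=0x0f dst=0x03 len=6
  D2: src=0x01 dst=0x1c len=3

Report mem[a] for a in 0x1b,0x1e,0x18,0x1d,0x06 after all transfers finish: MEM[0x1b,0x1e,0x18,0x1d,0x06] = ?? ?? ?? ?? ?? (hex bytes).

D0: mem[0x18..0x19] <- [aa 3c]
D1: mem[0x03..0x08] <- [3c 4f 63 81 c5 12]
D2: mem[0x1c..0x1e] <- [36 5e 3c]
query mem[0x1b]=0xd6, mem[0x1e]=0x3c, mem[0x18]=0xaa, mem[0x1d]=0x5e, mem[0x06]=0x81

MEM[0x1b,0x1e,0x18,0x1d,0x06] = d6 3c aa 5e 81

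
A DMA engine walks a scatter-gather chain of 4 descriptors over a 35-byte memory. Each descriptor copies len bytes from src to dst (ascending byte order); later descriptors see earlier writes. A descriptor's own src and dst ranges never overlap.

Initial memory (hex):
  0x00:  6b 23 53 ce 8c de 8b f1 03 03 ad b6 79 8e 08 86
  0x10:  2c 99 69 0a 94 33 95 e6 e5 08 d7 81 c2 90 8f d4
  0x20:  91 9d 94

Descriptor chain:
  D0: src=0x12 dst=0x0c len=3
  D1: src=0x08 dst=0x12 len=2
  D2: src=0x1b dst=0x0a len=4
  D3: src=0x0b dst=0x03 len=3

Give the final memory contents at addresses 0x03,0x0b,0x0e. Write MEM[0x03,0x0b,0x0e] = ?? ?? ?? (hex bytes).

MEM[0x03,0x0b,0x0e] = c2 c2 94

  after D0: wrote 3B at 0x0c = 690a94
  after D1: wrote 2B at 0x12 = 0303
  after D2: wrote 4B at 0x0a = 81c2908f
  after D3: wrote 3B at 0x03 = c2908f
query mem[0x03]=0xc2, mem[0x0b]=0xc2, mem[0x0e]=0x94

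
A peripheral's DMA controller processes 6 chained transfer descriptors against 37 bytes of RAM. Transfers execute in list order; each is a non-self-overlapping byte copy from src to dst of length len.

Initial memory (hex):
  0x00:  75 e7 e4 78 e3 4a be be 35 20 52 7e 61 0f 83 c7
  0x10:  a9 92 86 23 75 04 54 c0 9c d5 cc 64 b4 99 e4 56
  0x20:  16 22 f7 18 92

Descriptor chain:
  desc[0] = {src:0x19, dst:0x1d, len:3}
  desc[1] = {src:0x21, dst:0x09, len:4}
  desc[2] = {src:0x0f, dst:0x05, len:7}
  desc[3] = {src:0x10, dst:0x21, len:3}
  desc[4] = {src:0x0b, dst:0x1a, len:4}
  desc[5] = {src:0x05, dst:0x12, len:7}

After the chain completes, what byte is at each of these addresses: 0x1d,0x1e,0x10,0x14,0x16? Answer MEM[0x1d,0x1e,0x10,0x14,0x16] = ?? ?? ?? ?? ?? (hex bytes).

MEM[0x1d,0x1e,0x10,0x14,0x16] = 83 cc a9 92 23

  after D0: wrote 3B at 0x1d = d5cc64
  after D1: wrote 4B at 0x09 = 22f71892
  after D2: wrote 7B at 0x05 = c7a99286237504
  after D3: wrote 3B at 0x21 = a99286
  after D4: wrote 4B at 0x1a = 04920f83
  after D5: wrote 7B at 0x12 = c7a99286237504
query mem[0x1d]=0x83, mem[0x1e]=0xcc, mem[0x10]=0xa9, mem[0x14]=0x92, mem[0x16]=0x23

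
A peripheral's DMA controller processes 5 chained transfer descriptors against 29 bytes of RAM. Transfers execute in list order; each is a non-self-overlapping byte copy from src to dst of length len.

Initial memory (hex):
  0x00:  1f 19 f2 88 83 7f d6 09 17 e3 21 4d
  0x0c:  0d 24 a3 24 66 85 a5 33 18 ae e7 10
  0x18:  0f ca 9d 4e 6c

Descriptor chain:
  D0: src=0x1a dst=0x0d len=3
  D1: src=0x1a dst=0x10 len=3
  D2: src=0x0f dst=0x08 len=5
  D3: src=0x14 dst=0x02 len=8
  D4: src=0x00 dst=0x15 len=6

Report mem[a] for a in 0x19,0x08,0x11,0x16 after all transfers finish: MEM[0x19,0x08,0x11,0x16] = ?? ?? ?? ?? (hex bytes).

D0: mem[0x0d..0x0f] <- [9d 4e 6c]
D1: mem[0x10..0x12] <- [9d 4e 6c]
D2: mem[0x08..0x0c] <- [6c 9d 4e 6c 33]
D3: mem[0x02..0x09] <- [18 ae e7 10 0f ca 9d 4e]
D4: mem[0x15..0x1a] <- [1f 19 18 ae e7 10]
query mem[0x19]=0xe7, mem[0x08]=0x9d, mem[0x11]=0x4e, mem[0x16]=0x19

MEM[0x19,0x08,0x11,0x16] = e7 9d 4e 19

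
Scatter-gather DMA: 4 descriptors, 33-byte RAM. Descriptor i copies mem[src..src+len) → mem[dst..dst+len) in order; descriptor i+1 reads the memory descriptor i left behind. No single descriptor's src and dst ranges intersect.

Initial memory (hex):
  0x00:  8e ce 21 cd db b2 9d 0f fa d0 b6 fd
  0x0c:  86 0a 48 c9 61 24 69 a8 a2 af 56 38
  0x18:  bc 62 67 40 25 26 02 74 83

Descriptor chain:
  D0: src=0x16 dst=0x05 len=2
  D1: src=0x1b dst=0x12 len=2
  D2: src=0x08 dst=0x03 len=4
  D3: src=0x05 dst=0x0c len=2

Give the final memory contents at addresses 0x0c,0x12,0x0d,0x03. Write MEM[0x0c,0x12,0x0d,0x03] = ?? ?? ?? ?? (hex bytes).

MEM[0x0c,0x12,0x0d,0x03] = b6 40 fd fa

[0] 0x16->0x05 len=2 : 56 38
[1] 0x1b->0x12 len=2 : 40 25
[2] 0x08->0x03 len=4 : fa d0 b6 fd
[3] 0x05->0x0c len=2 : b6 fd
query mem[0x0c]=0xb6, mem[0x12]=0x40, mem[0x0d]=0xfd, mem[0x03]=0xfa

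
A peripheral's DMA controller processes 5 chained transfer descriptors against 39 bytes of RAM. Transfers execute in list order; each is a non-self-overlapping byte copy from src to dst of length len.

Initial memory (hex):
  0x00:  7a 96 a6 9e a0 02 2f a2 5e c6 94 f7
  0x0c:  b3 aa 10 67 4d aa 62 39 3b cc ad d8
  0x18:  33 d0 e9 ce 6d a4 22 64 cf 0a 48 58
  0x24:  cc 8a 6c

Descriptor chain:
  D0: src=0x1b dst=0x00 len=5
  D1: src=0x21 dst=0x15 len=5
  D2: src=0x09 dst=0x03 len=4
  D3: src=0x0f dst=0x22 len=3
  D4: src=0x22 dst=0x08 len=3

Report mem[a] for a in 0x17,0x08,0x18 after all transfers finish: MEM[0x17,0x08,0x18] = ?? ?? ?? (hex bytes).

  after D0: wrote 5B at 0x00 = ce6da42264
  after D1: wrote 5B at 0x15 = 0a4858cc8a
  after D2: wrote 4B at 0x03 = c694f7b3
  after D3: wrote 3B at 0x22 = 674daa
  after D4: wrote 3B at 0x08 = 674daa
query mem[0x17]=0x58, mem[0x08]=0x67, mem[0x18]=0xcc

MEM[0x17,0x08,0x18] = 58 67 cc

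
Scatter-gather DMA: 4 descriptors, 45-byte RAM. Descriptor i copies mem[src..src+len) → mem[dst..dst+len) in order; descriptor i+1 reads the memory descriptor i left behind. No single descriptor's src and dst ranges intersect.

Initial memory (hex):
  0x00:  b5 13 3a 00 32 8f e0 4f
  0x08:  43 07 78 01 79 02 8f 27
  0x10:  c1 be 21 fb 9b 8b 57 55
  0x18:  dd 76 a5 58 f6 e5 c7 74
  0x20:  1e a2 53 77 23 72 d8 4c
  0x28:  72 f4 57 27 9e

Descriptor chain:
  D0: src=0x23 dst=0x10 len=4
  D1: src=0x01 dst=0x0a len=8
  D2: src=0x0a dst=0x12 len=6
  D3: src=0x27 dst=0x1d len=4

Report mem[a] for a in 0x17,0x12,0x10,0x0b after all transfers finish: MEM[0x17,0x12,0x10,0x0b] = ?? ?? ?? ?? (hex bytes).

MEM[0x17,0x12,0x10,0x0b] = e0 13 4f 3a

#0 dst[0x10+4] := {0x77,0x23,0x72,0xd8}
#1 dst[0x0a+8] := {0x13,0x3a,0x00,0x32,0x8f,0xe0,0x4f,0x43}
#2 dst[0x12+6] := {0x13,0x3a,0x00,0x32,0x8f,0xe0}
#3 dst[0x1d+4] := {0x4c,0x72,0xf4,0x57}
query mem[0x17]=0xe0, mem[0x12]=0x13, mem[0x10]=0x4f, mem[0x0b]=0x3a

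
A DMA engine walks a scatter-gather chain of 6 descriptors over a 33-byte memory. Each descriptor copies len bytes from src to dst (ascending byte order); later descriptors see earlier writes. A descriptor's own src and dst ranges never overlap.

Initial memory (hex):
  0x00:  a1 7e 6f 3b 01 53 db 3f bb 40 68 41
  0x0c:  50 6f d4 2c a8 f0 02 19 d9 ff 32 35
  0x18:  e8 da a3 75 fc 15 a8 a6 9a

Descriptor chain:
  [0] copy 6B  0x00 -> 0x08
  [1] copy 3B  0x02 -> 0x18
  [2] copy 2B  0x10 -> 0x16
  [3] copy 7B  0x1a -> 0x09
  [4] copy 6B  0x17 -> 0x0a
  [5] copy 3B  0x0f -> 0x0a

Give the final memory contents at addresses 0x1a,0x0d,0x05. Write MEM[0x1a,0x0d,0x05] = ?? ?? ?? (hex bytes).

MEM[0x1a,0x0d,0x05] = 01 01 53

[0] 0x00->0x08 len=6 : a1 7e 6f 3b 01 53
[1] 0x02->0x18 len=3 : 6f 3b 01
[2] 0x10->0x16 len=2 : a8 f0
[3] 0x1a->0x09 len=7 : 01 75 fc 15 a8 a6 9a
[4] 0x17->0x0a len=6 : f0 6f 3b 01 75 fc
[5] 0x0f->0x0a len=3 : fc a8 f0
query mem[0x1a]=0x01, mem[0x0d]=0x01, mem[0x05]=0x53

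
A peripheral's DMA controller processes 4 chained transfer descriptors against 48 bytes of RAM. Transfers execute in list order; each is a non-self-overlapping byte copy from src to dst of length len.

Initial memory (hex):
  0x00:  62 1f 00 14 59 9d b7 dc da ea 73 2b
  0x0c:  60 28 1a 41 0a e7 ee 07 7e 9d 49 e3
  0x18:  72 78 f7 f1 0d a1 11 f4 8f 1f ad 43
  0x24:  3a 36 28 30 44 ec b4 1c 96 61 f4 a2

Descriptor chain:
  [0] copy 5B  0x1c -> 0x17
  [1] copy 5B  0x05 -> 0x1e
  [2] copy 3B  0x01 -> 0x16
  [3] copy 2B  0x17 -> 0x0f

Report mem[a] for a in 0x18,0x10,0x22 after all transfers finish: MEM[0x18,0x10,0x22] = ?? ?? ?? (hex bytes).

[0] 0x1c->0x17 len=5 : 0d a1 11 f4 8f
[1] 0x05->0x1e len=5 : 9d b7 dc da ea
[2] 0x01->0x16 len=3 : 1f 00 14
[3] 0x17->0x0f len=2 : 00 14
query mem[0x18]=0x14, mem[0x10]=0x14, mem[0x22]=0xea

MEM[0x18,0x10,0x22] = 14 14 ea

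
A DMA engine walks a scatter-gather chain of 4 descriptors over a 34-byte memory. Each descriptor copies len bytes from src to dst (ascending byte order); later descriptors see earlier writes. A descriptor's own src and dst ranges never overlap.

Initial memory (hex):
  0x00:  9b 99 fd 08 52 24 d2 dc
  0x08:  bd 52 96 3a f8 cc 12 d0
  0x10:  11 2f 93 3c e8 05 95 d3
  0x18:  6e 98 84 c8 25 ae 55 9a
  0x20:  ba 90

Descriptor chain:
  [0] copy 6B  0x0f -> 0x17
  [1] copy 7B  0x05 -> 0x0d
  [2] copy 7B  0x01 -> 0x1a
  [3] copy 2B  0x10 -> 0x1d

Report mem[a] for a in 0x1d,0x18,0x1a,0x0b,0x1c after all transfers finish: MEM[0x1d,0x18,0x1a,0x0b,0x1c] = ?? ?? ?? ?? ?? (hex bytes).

#0 dst[0x17+6] := {0xd0,0x11,0x2f,0x93,0x3c,0xe8}
#1 dst[0x0d+7] := {0x24,0xd2,0xdc,0xbd,0x52,0x96,0x3a}
#2 dst[0x1a+7] := {0x99,0xfd,0x08,0x52,0x24,0xd2,0xdc}
#3 dst[0x1d+2] := {0xbd,0x52}
query mem[0x1d]=0xbd, mem[0x18]=0x11, mem[0x1a]=0x99, mem[0x0b]=0x3a, mem[0x1c]=0x08

MEM[0x1d,0x18,0x1a,0x0b,0x1c] = bd 11 99 3a 08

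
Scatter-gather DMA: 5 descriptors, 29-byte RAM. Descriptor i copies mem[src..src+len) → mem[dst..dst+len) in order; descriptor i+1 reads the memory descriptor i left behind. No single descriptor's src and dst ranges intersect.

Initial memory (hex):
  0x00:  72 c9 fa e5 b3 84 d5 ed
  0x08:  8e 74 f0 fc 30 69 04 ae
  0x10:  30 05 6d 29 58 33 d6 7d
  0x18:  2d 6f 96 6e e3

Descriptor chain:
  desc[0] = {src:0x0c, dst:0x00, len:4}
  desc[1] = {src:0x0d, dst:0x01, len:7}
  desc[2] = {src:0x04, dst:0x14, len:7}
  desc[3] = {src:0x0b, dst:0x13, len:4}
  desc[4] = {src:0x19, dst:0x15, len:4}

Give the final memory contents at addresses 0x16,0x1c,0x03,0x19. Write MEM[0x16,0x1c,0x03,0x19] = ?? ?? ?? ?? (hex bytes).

D0: mem[0x00..0x03] <- [30 69 04 ae]
D1: mem[0x01..0x07] <- [69 04 ae 30 05 6d 29]
D2: mem[0x14..0x1a] <- [30 05 6d 29 8e 74 f0]
D3: mem[0x13..0x16] <- [fc 30 69 04]
D4: mem[0x15..0x18] <- [74 f0 6e e3]
query mem[0x16]=0xf0, mem[0x1c]=0xe3, mem[0x03]=0xae, mem[0x19]=0x74

MEM[0x16,0x1c,0x03,0x19] = f0 e3 ae 74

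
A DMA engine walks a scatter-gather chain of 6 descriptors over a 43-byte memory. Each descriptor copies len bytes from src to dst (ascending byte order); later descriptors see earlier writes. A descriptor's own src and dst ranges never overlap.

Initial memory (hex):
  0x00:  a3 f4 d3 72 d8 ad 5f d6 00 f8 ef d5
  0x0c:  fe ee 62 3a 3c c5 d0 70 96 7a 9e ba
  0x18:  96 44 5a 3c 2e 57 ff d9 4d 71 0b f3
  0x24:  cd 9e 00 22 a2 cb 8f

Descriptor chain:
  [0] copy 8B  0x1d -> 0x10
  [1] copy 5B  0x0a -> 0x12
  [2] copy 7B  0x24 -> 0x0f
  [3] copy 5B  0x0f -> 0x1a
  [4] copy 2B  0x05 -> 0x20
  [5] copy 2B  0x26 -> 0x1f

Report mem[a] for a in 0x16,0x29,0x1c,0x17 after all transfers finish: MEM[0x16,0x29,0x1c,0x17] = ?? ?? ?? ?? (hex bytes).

[0] 0x1d->0x10 len=8 : 57 ff d9 4d 71 0b f3 cd
[1] 0x0a->0x12 len=5 : ef d5 fe ee 62
[2] 0x24->0x0f len=7 : cd 9e 00 22 a2 cb 8f
[3] 0x0f->0x1a len=5 : cd 9e 00 22 a2
[4] 0x05->0x20 len=2 : ad 5f
[5] 0x26->0x1f len=2 : 00 22
query mem[0x16]=0x62, mem[0x29]=0xcb, mem[0x1c]=0x00, mem[0x17]=0xcd

MEM[0x16,0x29,0x1c,0x17] = 62 cb 00 cd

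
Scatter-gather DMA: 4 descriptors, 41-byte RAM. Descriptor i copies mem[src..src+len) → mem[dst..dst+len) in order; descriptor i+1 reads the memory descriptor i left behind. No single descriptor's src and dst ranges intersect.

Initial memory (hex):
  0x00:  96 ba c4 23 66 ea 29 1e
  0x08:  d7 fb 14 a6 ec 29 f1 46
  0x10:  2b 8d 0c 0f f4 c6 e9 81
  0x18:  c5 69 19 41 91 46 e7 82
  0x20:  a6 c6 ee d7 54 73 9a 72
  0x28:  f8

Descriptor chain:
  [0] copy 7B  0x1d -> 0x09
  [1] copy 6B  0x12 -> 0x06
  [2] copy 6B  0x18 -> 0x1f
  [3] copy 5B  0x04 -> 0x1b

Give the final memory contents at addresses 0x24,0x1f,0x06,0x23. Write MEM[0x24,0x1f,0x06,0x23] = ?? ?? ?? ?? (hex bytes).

MEM[0x24,0x1f,0x06,0x23] = 46 f4 0c 91

#0 dst[0x09+7] := {0x46,0xe7,0x82,0xa6,0xc6,0xee,0xd7}
#1 dst[0x06+6] := {0x0c,0x0f,0xf4,0xc6,0xe9,0x81}
#2 dst[0x1f+6] := {0xc5,0x69,0x19,0x41,0x91,0x46}
#3 dst[0x1b+5] := {0x66,0xea,0x0c,0x0f,0xf4}
query mem[0x24]=0x46, mem[0x1f]=0xf4, mem[0x06]=0x0c, mem[0x23]=0x91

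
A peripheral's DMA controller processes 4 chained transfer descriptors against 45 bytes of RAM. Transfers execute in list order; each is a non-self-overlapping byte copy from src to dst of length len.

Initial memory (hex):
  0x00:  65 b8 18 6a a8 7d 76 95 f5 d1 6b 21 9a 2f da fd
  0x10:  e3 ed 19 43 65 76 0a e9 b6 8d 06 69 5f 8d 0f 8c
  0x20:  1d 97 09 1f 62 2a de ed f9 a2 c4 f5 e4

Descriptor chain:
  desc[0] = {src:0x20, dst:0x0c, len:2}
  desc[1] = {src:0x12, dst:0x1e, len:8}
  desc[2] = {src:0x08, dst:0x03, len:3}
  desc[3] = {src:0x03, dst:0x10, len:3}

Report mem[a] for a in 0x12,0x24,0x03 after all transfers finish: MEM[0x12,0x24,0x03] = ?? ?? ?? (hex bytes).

#0 dst[0x0c+2] := {0x1d,0x97}
#1 dst[0x1e+8] := {0x19,0x43,0x65,0x76,0x0a,0xe9,0xb6,0x8d}
#2 dst[0x03+3] := {0xf5,0xd1,0x6b}
#3 dst[0x10+3] := {0xf5,0xd1,0x6b}
query mem[0x12]=0x6b, mem[0x24]=0xb6, mem[0x03]=0xf5

MEM[0x12,0x24,0x03] = 6b b6 f5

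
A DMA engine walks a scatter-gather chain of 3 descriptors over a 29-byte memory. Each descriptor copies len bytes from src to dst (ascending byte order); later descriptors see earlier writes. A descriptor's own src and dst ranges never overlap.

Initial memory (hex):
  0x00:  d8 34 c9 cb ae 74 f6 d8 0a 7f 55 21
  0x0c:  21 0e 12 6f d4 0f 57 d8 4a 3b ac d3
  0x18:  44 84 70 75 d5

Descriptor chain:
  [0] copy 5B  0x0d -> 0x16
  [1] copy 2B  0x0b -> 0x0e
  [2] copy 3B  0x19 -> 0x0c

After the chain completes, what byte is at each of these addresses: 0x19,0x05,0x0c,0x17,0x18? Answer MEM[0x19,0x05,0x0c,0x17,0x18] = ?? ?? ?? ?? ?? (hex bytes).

  after D0: wrote 5B at 0x16 = 0e126fd40f
  after D1: wrote 2B at 0x0e = 2121
  after D2: wrote 3B at 0x0c = d40f75
query mem[0x19]=0xd4, mem[0x05]=0x74, mem[0x0c]=0xd4, mem[0x17]=0x12, mem[0x18]=0x6f

MEM[0x19,0x05,0x0c,0x17,0x18] = d4 74 d4 12 6f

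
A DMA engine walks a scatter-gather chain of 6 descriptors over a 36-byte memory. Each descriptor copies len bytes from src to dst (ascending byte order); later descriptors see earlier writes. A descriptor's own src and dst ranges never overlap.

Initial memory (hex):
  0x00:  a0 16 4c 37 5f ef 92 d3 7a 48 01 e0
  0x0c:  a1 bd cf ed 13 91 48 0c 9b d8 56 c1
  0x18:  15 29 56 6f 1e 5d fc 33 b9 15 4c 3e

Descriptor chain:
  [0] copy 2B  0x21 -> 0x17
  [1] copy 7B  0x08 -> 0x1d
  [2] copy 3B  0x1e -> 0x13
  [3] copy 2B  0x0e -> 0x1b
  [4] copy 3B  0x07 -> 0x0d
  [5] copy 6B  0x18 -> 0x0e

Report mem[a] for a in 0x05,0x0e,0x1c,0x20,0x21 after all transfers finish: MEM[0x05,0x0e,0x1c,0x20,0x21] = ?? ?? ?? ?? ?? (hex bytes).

MEM[0x05,0x0e,0x1c,0x20,0x21] = ef 4c ed e0 a1

#0 dst[0x17+2] := {0x15,0x4c}
#1 dst[0x1d+7] := {0x7a,0x48,0x01,0xe0,0xa1,0xbd,0xcf}
#2 dst[0x13+3] := {0x48,0x01,0xe0}
#3 dst[0x1b+2] := {0xcf,0xed}
#4 dst[0x0d+3] := {0xd3,0x7a,0x48}
#5 dst[0x0e+6] := {0x4c,0x29,0x56,0xcf,0xed,0x7a}
query mem[0x05]=0xef, mem[0x0e]=0x4c, mem[0x1c]=0xed, mem[0x20]=0xe0, mem[0x21]=0xa1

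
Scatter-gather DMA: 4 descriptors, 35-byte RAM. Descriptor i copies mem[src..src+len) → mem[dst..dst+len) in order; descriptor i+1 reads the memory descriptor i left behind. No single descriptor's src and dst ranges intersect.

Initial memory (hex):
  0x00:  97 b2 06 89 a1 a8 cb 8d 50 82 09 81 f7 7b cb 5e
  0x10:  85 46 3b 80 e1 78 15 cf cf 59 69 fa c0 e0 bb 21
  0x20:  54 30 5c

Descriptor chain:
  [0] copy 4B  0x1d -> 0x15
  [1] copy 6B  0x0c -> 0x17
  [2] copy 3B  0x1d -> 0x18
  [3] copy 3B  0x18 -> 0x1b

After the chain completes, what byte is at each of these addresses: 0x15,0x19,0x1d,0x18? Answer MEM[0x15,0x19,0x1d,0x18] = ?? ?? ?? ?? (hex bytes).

MEM[0x15,0x19,0x1d,0x18] = e0 bb 21 e0

  after D0: wrote 4B at 0x15 = e0bb2154
  after D1: wrote 6B at 0x17 = f77bcb5e8546
  after D2: wrote 3B at 0x18 = e0bb21
  after D3: wrote 3B at 0x1b = e0bb21
query mem[0x15]=0xe0, mem[0x19]=0xbb, mem[0x1d]=0x21, mem[0x18]=0xe0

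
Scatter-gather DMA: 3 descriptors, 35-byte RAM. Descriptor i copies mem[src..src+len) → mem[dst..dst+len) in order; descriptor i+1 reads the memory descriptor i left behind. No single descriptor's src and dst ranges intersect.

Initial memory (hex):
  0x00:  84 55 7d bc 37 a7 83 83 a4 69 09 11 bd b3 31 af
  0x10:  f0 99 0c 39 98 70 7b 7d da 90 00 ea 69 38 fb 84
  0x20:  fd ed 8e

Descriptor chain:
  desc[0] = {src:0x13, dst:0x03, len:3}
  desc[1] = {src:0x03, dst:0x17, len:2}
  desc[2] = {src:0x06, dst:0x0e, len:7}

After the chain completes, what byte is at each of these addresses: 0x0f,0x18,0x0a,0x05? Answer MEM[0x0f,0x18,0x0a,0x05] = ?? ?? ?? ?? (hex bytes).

[0] 0x13->0x03 len=3 : 39 98 70
[1] 0x03->0x17 len=2 : 39 98
[2] 0x06->0x0e len=7 : 83 83 a4 69 09 11 bd
query mem[0x0f]=0x83, mem[0x18]=0x98, mem[0x0a]=0x09, mem[0x05]=0x70

MEM[0x0f,0x18,0x0a,0x05] = 83 98 09 70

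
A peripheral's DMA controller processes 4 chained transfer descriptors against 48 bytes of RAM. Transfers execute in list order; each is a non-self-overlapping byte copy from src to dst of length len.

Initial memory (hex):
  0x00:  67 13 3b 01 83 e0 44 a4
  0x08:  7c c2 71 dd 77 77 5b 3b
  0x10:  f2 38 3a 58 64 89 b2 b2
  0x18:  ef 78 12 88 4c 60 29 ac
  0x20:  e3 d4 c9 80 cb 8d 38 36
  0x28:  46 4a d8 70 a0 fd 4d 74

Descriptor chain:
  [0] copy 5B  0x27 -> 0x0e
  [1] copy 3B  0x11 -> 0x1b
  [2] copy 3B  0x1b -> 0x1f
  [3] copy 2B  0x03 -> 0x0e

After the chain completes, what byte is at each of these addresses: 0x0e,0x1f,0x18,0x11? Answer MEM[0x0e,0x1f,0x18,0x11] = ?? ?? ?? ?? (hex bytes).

D0: mem[0x0e..0x12] <- [36 46 4a d8 70]
D1: mem[0x1b..0x1d] <- [d8 70 58]
D2: mem[0x1f..0x21] <- [d8 70 58]
D3: mem[0x0e..0x0f] <- [01 83]
query mem[0x0e]=0x01, mem[0x1f]=0xd8, mem[0x18]=0xef, mem[0x11]=0xd8

MEM[0x0e,0x1f,0x18,0x11] = 01 d8 ef d8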